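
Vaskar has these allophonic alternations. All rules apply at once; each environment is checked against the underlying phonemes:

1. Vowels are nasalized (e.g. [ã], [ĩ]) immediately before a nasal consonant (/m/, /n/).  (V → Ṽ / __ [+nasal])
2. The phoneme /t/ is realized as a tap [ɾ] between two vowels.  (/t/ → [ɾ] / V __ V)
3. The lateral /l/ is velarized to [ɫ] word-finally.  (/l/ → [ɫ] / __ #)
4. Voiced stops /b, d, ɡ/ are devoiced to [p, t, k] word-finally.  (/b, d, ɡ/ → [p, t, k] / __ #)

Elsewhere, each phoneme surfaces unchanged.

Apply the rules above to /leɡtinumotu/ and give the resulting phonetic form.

/l/ (word-initial) is in the target of rule 3 but the environment (word-finally) is not met → [l].
/e/ (between /l/ and /ɡ/) fails the environment for rule 1, so it stays [e].
/ɡ/ (between /e/ and /t/) is in the target of rule 4 but the environment (word-finally) is not met → [ɡ].
/t/ — between /ɡ/ and /i/; rule 2 does not apply here → [t].
Rule 1 applies to /i/ (between /t/ and /n/: before a nasal consonant) → [ĩ].
/n/ (between /i/ and /u/) is unaffected → [n].
Rule 1 applies to /u/ (between /n/ and /m/: before a nasal consonant) → [ũ].
/m/ (between /u/ and /o/) is unaffected → [m].
/o/ (between /m/ and /t/) fails the environment for rule 1, so it stays [o].
/t/ meets the environment for rule 2 (between two vowels) → [ɾ].
/u/ — word-final; rule 1 does not apply here → [u].

[leɡtĩnũmoɾu]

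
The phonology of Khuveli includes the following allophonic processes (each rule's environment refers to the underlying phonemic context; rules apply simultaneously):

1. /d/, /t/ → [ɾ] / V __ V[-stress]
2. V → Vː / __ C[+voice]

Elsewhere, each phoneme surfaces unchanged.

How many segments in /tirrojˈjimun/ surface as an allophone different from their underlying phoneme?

Segments that undergo a rule: /i/ → [iː] (rule 2); /o/ → [oː] (rule 2); /i/ → [iː] (rule 2); /u/ → [uː] (rule 2).
All other segments surface unchanged.

4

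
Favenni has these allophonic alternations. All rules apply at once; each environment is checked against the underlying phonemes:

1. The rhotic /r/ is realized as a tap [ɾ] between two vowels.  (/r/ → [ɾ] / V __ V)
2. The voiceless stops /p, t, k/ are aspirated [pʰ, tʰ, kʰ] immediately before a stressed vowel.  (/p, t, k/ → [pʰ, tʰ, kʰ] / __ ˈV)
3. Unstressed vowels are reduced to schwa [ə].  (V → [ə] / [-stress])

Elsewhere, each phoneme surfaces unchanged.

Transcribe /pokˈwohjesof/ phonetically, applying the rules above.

[pəkˈwohjəsəf]

/p/ (word-initial): rule 2 targets it, but not immediately before a stressed vowel → unchanged [p].
/o/ (between /p/ and /k/) occurs in an unstressed syllable → [ə] by rule 3.
/k/ (between /o/ and /w/) fails the environment for rule 2, so it stays [k].
/o/ (between /w/ and /h/) is in the target of rule 3 but the environment (in an unstressed syllable) is not met → [o].
/e/ meets the environment for rule 3 (in an unstressed syllable) → [ə].
Rule 3 applies to /o/ (between /s/ and /f/: in an unstressed syllable) → [ə].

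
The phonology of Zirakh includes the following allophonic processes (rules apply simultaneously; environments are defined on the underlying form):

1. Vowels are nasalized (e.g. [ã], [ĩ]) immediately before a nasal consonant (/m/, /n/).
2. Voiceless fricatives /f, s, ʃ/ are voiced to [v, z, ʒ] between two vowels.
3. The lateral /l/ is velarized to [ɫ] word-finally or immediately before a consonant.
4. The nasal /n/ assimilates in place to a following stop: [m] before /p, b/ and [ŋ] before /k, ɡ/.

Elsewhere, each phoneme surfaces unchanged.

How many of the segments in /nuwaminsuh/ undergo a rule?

Segments that undergo a rule: /a/ → [ã] (rule 1); /i/ → [ĩ] (rule 1).
All other segments surface unchanged.

2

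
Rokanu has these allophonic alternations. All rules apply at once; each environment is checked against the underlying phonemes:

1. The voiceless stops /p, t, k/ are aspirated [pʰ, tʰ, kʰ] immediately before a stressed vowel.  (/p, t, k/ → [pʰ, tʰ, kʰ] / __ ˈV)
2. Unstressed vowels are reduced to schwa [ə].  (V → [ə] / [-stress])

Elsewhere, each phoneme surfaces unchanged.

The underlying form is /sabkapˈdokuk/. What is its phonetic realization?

/s/ (word-initial) is unaffected → [s].
/a/ (between /s/ and /b/): in an unstressed syllable, so rule 2 applies → [ə].
/b/ (between /a/ and /k/): no rule targets it → [b].
/k/ — between /b/ and /a/; rule 1 does not apply here → [k].
/a/ — between /k/ and /p/, in an unstressed syllable — surfaces as [ə] (rule 2).
/p/ (between /a/ and /d/) is in the target of rule 1 but the environment (immediately before a stressed vowel) is not met → [p].
/d/ (between /p/ and /o/): no rule targets it → [d].
/o/ (between /d/ and /k/) is in the target of rule 2 but the environment (in an unstressed syllable) is not met → [o].
/k/ (between /o/ and /u/) fails the environment for rule 1, so it stays [k].
Rule 2 applies to /u/ (between /k/ and /k/: in an unstressed syllable) → [ə].
/k/ (word-final): rule 1 targets it, but not immediately before a stressed vowel → unchanged [k].

[səbkəpˈdokək]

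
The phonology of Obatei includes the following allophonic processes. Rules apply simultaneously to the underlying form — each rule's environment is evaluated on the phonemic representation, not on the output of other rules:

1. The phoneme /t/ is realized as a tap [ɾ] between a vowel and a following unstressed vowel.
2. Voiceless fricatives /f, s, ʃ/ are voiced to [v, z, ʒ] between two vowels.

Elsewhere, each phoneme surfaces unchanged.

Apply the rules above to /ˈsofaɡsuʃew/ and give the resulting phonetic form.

[ˈsovaɡsuʒew]

/s/ (word-initial) fails the environment for rule 2, so it stays [s].
/o/ stays [o].
/f/ (between /o/ and /a/) occurs between two vowels → [v] by rule 2.
/a/ (between /f/ and /ɡ/): no rule targets it → [a].
/ɡ/ (between /a/ and /s/) is unaffected → [ɡ].
/s/ (between /ɡ/ and /u/): rule 2 targets it, but not between two vowels → unchanged [s].
/u/ (between /s/ and /ʃ/): no rule targets it → [u].
Rule 2 applies to /ʃ/ (between /u/ and /e/: between two vowels) → [ʒ].
/e/ (between /ʃ/ and /w/) is unaffected → [e].
/w/ — not in any rule's target class → [w].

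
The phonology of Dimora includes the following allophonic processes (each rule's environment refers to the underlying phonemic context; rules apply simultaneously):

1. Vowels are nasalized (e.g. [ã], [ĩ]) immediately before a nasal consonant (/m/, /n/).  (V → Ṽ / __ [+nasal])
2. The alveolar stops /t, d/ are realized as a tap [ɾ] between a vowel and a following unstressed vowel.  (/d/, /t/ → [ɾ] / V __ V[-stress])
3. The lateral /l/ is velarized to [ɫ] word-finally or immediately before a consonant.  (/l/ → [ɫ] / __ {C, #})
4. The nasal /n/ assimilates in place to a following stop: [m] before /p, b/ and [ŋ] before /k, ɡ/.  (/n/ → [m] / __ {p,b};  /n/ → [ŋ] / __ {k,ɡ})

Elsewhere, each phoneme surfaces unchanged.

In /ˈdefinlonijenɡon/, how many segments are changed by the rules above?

5

Segments that undergo a rule: /i/ → [ĩ] (rule 1); /o/ → [õ] (rule 1); /e/ → [ẽ] (rule 1); /n/ → [ŋ] (rule 4); /o/ → [õ] (rule 1).
All other segments surface unchanged.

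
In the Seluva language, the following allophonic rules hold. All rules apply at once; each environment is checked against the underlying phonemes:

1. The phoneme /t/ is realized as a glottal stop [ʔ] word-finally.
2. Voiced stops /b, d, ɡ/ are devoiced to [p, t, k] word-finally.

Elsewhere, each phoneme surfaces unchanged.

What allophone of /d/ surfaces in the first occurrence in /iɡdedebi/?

[d]

/d/ (between /ɡ/ and /e/) fails the environment for rule 2, so it stays [d].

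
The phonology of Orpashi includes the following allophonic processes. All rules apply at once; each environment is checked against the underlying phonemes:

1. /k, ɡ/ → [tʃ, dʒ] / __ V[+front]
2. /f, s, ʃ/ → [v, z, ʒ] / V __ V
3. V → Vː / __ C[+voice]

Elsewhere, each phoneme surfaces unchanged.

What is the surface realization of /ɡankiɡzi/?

[ɡaːntʃiːɡzi]

/ɡ/ (word-initial): rule 1 targets it, but not before a front vowel → unchanged [ɡ].
/a/ — between /ɡ/ and /n/, before a voiced consonant — surfaces as [aː] (rule 3).
/n/ stays [n].
/k/ — between /n/ and /i/, before a front vowel — surfaces as [tʃ] (rule 1).
Rule 3 applies to /i/ (between /k/ and /ɡ/: before a voiced consonant) → [iː].
/ɡ/ (between /i/ and /z/) is in the target of rule 1 but the environment (before a front vowel) is not met → [ɡ].
/z/ — not in any rule's target class → [z].
/i/ (word-final) fails the environment for rule 3, so it stays [i].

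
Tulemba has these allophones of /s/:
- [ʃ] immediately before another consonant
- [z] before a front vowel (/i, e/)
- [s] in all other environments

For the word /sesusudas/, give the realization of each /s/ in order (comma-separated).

Occurrence 1 (position 1): before a front vowel (/i, e/) → [z].
Occurrence 2 (position 3): no conditioning environment matches → elsewhere allophone [s].
Occurrence 3 (position 5): no conditioning environment matches → elsewhere allophone [s].
Occurrence 4 (position 9): no conditioning environment matches → elsewhere allophone [s].

[z], [s], [s], [s]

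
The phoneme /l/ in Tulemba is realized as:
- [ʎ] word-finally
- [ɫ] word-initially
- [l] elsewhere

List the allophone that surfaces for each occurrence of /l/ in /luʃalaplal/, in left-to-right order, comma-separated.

Occurrence 1 (position 1): word-initially → [ɫ].
Occurrence 2 (position 5): no conditioning environment matches → elsewhere allophone [l].
Occurrence 3 (position 8): no conditioning environment matches → elsewhere allophone [l].
Occurrence 4 (position 10): word-finally → [ʎ].

[ɫ], [l], [l], [ʎ]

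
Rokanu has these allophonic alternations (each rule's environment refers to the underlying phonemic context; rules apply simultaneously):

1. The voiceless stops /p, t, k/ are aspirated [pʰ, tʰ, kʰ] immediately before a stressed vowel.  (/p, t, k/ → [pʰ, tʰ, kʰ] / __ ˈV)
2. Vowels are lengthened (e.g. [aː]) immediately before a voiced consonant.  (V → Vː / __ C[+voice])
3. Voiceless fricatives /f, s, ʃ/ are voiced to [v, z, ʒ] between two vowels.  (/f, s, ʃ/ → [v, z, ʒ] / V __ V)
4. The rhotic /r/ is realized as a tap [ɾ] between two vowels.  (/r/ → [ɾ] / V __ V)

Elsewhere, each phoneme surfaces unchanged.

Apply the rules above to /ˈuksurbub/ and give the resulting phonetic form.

[ˈuksuːrbuːb]

/u/ (word-initial) is in the target of rule 2 but the environment (before a voiced consonant) is not met → [u].
/k/ (between /u/ and /s/) is in the target of rule 1 but the environment (immediately before a stressed vowel) is not met → [k].
/s/ (between /k/ and /u/): rule 3 targets it, but not between two vowels → unchanged [s].
/u/ meets the environment for rule 2 (before a voiced consonant) → [uː].
/r/ (between /u/ and /b/) fails the environment for rule 4, so it stays [r].
/b/ stays [b].
/u/ (between /b/ and /b/): before a voiced consonant, so rule 2 applies → [uː].
/b/ (word-final) is unaffected → [b].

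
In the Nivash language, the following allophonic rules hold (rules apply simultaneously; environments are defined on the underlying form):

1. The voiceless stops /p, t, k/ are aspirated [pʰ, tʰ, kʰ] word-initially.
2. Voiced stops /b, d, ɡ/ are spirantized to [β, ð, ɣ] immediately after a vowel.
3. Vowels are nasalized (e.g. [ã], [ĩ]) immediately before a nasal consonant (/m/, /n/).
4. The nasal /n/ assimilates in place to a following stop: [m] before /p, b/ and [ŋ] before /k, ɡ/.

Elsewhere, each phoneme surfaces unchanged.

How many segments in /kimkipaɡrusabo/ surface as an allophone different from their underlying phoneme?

4

Segments that undergo a rule: /k/ → [kʰ] (rule 1); /i/ → [ĩ] (rule 3); /ɡ/ → [ɣ] (rule 2); /b/ → [β] (rule 2).
All other segments surface unchanged.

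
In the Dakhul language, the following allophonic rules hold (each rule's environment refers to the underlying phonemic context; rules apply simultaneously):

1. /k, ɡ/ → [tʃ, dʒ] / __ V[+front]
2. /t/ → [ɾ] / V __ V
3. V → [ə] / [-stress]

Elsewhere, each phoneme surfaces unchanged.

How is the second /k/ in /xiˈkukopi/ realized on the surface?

/k/ (between /u/ and /o/) is in the target of rule 1 but the environment (before a front vowel) is not met → [k].

[k]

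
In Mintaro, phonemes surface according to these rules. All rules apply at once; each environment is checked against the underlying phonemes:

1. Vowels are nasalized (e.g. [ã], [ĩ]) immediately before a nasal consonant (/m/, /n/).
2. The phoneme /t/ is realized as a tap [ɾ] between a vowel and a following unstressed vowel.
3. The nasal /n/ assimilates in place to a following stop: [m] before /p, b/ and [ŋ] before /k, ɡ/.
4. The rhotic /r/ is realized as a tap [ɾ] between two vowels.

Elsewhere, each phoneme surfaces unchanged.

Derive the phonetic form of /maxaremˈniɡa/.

[maxaɾẽmˈniɡa]

/m/ stays [m].
/a/ (between /m/ and /x/): rule 1 targets it, but not before a nasal consonant → unchanged [a].
/x/ (between /a/ and /a/) is unaffected → [x].
/a/ — between /x/ and /r/; rule 1 does not apply here → [a].
/r/ — between /a/ and /e/, between two vowels — surfaces as [ɾ] (rule 4).
/e/ (between /r/ and /m/) occurs before a nasal consonant → [ẽ] by rule 1.
/m/ stays [m].
/n/ (between /m/ and /i/): rule 3 targets it, but not before a labial or velar stop → unchanged [n].
/i/ (between /n/ and /ɡ/) is in the target of rule 1 but the environment (before a nasal consonant) is not met → [i].
/ɡ/ (between /i/ and /a/): no rule targets it → [ɡ].
/a/ (word-final): rule 1 targets it, but not before a nasal consonant → unchanged [a].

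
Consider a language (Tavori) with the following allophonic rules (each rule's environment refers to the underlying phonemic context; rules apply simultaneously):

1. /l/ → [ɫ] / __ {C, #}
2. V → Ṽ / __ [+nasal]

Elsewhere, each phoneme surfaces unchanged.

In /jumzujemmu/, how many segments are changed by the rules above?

Segments that undergo a rule: /u/ → [ũ] (rule 2); /e/ → [ẽ] (rule 2).
All other segments surface unchanged.

2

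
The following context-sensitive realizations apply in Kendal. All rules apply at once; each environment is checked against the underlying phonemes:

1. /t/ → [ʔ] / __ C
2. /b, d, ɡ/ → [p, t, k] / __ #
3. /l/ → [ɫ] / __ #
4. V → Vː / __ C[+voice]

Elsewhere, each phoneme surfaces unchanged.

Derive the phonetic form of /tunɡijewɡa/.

[tuːnɡiːjeːwɡa]

/t/ (word-initial): rule 1 targets it, but not immediately before a consonant → unchanged [t].
/u/ meets the environment for rule 4 (before a voiced consonant) → [uː].
/n/ stays [n].
/ɡ/ (between /n/ and /i/): rule 2 targets it, but not word-finally → unchanged [ɡ].
/i/ (between /ɡ/ and /j/): before a voiced consonant, so rule 4 applies → [iː].
/j/ stays [j].
/e/ (between /j/ and /w/) occurs before a voiced consonant → [eː] by rule 4.
/w/ (between /e/ and /ɡ/): no rule targets it → [w].
/ɡ/ (between /w/ and /a/): rule 2 targets it, but not word-finally → unchanged [ɡ].
/a/ (word-final): rule 4 targets it, but not before a voiced consonant → unchanged [a].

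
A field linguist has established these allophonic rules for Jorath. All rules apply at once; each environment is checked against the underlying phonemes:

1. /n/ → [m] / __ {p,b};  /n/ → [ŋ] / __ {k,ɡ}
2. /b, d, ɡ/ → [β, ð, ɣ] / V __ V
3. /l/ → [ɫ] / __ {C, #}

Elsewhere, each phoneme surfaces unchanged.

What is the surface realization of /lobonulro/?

[loβonuɫro]

/l/ (word-initial) is in the target of rule 3 but the environment (word-finally or immediately before a consonant) is not met → [l].
/o/ (between /l/ and /b/): no rule targets it → [o].
/b/ meets the environment for rule 2 (between two vowels) → [β].
/o/ (between /b/ and /n/): no rule targets it → [o].
/n/ (between /o/ and /u/) fails the environment for rule 1, so it stays [n].
/u/ — not in any rule's target class → [u].
Rule 3 applies to /l/ (between /u/ and /r/: word-finally or immediately before a consonant) → [ɫ].
/r/ stays [r].
/o/ (word-final) is unaffected → [o].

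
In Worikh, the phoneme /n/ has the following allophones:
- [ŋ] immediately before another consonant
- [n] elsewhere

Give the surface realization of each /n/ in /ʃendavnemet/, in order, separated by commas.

Occurrence 1 (position 3): immediately before another consonant → [ŋ].
Occurrence 2 (position 7): no conditioning environment matches → elsewhere allophone [n].

[ŋ], [n]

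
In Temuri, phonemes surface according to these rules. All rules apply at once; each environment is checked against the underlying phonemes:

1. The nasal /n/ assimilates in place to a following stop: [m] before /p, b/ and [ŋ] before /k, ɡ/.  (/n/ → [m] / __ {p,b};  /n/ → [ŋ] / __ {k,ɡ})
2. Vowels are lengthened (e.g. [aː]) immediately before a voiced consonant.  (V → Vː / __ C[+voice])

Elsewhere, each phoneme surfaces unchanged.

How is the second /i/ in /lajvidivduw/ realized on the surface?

Rule 2 applies to /i/ (between /d/ and /v/: before a voiced consonant) → [iː].

[iː]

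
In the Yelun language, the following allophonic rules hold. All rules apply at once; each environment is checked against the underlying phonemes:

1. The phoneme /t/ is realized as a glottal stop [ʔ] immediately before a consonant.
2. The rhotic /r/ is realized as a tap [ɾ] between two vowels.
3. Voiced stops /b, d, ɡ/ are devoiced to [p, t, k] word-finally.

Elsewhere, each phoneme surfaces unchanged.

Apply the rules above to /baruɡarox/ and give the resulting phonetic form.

[baɾuɡaɾox]

/b/ (word-initial) is in the target of rule 3 but the environment (word-finally) is not met → [b].
/r/ — between /a/ and /u/, between two vowels — surfaces as [ɾ] (rule 2).
/ɡ/ (between /u/ and /a/): rule 3 targets it, but not word-finally → unchanged [ɡ].
/r/ meets the environment for rule 2 (between two vowels) → [ɾ].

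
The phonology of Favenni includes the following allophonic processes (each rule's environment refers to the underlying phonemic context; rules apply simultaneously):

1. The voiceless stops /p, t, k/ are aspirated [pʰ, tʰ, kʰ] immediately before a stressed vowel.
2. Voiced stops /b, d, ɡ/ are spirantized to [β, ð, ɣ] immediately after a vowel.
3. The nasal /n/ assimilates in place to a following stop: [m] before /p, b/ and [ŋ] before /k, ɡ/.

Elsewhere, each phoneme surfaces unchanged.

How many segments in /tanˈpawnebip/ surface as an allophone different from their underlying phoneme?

3

Segments that undergo a rule: /n/ → [m] (rule 3); /p/ → [pʰ] (rule 1); /b/ → [β] (rule 2).
All other segments surface unchanged.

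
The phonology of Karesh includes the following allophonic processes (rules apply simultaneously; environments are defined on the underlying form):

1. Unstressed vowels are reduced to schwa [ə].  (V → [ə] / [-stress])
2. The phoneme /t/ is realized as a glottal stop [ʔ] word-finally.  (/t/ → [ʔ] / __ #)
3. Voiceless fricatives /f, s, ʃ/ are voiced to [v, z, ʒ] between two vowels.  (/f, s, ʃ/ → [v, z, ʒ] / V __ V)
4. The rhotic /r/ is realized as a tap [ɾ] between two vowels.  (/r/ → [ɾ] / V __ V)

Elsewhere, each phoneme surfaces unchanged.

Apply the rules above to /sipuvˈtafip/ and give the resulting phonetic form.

[səpəvˈtavəp]

/s/ (word-initial) fails the environment for rule 3, so it stays [s].
/i/ (between /s/ and /p/) occurs in an unstressed syllable → [ə] by rule 1.
/p/ (between /i/ and /u/): no rule targets it → [p].
/u/ meets the environment for rule 1 (in an unstressed syllable) → [ə].
/v/ (between /u/ and /t/): no rule targets it → [v].
/t/ (between /v/ and /a/) fails the environment for rule 2, so it stays [t].
/a/ (between /t/ and /f/): rule 1 targets it, but not in an unstressed syllable → unchanged [a].
Rule 3 applies to /f/ (between /a/ and /i/: between two vowels) → [v].
/i/ — between /f/ and /p/, in an unstressed syllable — surfaces as [ə] (rule 1).
/p/ — not in any rule's target class → [p].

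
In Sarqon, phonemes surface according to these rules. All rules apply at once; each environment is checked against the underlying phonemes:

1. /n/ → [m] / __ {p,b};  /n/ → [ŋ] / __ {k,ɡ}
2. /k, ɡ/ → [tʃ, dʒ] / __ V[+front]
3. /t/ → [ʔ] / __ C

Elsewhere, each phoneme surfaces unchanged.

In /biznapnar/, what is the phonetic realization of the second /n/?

[n]

/n/ (between /p/ and /a/) is in the target of rule 1 but the environment (before a labial or velar stop) is not met → [n].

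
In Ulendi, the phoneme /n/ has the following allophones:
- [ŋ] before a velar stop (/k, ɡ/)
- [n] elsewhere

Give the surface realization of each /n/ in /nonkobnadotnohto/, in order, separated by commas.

[n], [ŋ], [n], [n]

Occurrence 1 (position 1): no conditioning environment matches → elsewhere allophone [n].
Occurrence 2 (position 3): before a velar stop → [ŋ].
Occurrence 3 (position 7): no conditioning environment matches → elsewhere allophone [n].
Occurrence 4 (position 12): no conditioning environment matches → elsewhere allophone [n].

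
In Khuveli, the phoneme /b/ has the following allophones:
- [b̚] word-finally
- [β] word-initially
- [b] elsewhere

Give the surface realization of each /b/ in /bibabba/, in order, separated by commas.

[β], [b], [b], [b]

Occurrence 1 (position 1): word-initially → [β].
Occurrence 2 (position 3): no conditioning environment matches → elsewhere allophone [b].
Occurrence 3 (position 5): no conditioning environment matches → elsewhere allophone [b].
Occurrence 4 (position 6): no conditioning environment matches → elsewhere allophone [b].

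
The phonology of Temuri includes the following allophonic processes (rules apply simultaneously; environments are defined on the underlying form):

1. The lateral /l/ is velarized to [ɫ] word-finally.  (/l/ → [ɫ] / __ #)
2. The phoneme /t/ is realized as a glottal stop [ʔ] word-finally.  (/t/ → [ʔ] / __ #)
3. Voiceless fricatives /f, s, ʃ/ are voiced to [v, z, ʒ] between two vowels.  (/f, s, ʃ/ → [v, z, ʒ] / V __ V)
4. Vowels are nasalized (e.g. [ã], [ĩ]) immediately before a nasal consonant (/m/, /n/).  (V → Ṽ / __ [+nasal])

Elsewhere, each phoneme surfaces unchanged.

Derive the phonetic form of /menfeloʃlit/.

[mẽnfeloʃliʔ]

/m/ — not in any rule's target class → [m].
Rule 4 applies to /e/ (between /m/ and /n/: before a nasal consonant) → [ẽ].
/n/ — not in any rule's target class → [n].
/f/ (between /n/ and /e/): rule 3 targets it, but not between two vowels → unchanged [f].
/e/ (between /f/ and /l/) fails the environment for rule 4, so it stays [e].
/l/ (between /e/ and /o/) is in the target of rule 1 but the environment (word-finally) is not met → [l].
/o/ (between /l/ and /ʃ/): rule 4 targets it, but not before a nasal consonant → unchanged [o].
/ʃ/ (between /o/ and /l/): rule 3 targets it, but not between two vowels → unchanged [ʃ].
/l/ (between /ʃ/ and /i/) fails the environment for rule 1, so it stays [l].
/i/ (between /l/ and /t/): rule 4 targets it, but not before a nasal consonant → unchanged [i].
Rule 2 applies to /t/ (word-final: word-finally) → [ʔ].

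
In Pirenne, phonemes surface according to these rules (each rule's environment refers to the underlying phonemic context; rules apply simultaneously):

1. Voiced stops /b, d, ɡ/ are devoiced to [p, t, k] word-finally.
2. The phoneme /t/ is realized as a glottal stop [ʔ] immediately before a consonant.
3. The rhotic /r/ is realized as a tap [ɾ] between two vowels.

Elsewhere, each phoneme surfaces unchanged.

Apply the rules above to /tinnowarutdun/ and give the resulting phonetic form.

[tinnowaɾuʔdun]

/t/ (word-initial) is in the target of rule 2 but the environment (immediately before a consonant) is not met → [t].
/i/ — not in any rule's target class → [i].
/n/ (between /i/ and /n/) is unaffected → [n].
/n/ stays [n].
/o/ (between /n/ and /w/) is unaffected → [o].
/w/ — not in any rule's target class → [w].
/a/ (between /w/ and /r/): no rule targets it → [a].
/r/ (between /a/ and /u/) occurs between two vowels → [ɾ] by rule 3.
/u/ — not in any rule's target class → [u].
/t/ (between /u/ and /d/) occurs immediately before a consonant → [ʔ] by rule 2.
/d/ (between /t/ and /u/) is in the target of rule 1 but the environment (word-finally) is not met → [d].
/u/ (between /d/ and /n/) is unaffected → [u].
/n/ (word-final): no rule targets it → [n].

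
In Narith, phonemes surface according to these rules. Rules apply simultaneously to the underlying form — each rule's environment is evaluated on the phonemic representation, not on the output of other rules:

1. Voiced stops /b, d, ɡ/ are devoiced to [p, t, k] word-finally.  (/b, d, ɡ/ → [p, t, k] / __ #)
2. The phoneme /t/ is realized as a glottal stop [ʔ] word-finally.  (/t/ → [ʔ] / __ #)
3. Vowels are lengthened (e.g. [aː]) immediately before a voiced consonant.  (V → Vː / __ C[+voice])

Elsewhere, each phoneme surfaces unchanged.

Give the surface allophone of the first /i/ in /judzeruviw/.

/i/ meets the environment for rule 3 (before a voiced consonant) → [iː].

[iː]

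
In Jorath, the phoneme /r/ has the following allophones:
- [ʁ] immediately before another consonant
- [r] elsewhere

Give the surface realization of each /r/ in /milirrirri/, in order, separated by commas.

Occurrence 1 (position 5): immediately before another consonant → [ʁ].
Occurrence 2 (position 6): no conditioning environment matches → elsewhere allophone [r].
Occurrence 3 (position 8): immediately before another consonant → [ʁ].
Occurrence 4 (position 9): no conditioning environment matches → elsewhere allophone [r].

[ʁ], [r], [ʁ], [r]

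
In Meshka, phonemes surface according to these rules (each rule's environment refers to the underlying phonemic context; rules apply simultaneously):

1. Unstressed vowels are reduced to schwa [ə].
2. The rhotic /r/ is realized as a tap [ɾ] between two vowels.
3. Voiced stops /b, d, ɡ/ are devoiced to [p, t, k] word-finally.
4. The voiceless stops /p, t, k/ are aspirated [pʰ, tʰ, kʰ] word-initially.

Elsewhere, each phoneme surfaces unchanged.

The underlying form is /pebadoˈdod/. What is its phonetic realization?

[pʰəbədəˈdot]

/p/ — word-initial, word-initially — surfaces as [pʰ] (rule 4).
/e/ (between /p/ and /b/) occurs in an unstressed syllable → [ə] by rule 1.
/b/ (between /e/ and /a/) fails the environment for rule 3, so it stays [b].
Rule 1 applies to /a/ (between /b/ and /d/: in an unstressed syllable) → [ə].
/d/ (between /a/ and /o/) is in the target of rule 3 but the environment (word-finally) is not met → [d].
/o/ meets the environment for rule 1 (in an unstressed syllable) → [ə].
/d/ (between /o/ and /o/) fails the environment for rule 3, so it stays [d].
/o/ — between /d/ and /d/; rule 1 does not apply here → [o].
/d/ meets the environment for rule 3 (word-finally) → [t].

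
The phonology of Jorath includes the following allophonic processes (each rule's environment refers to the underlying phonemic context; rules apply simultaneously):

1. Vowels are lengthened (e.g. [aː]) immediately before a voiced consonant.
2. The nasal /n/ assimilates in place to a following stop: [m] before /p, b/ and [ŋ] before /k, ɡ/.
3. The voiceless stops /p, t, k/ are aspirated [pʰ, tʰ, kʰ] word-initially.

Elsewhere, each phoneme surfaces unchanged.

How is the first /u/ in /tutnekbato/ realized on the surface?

[u]

/u/ (between /t/ and /t/): rule 1 targets it, but not before a voiced consonant → unchanged [u].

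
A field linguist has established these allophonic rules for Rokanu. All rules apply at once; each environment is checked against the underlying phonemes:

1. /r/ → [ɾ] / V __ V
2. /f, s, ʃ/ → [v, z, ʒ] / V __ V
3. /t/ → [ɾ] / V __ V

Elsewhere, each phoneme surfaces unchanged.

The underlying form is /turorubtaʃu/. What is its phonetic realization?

/t/ — word-initial; rule 3 does not apply here → [t].
/r/ meets the environment for rule 1 (between two vowels) → [ɾ].
/r/ (between /o/ and /u/) occurs between two vowels → [ɾ] by rule 1.
/t/ (between /b/ and /a/) is in the target of rule 3 but the environment (between two vowels) is not met → [t].
/ʃ/ meets the environment for rule 2 (between two vowels) → [ʒ].

[tuɾoɾubtaʒu]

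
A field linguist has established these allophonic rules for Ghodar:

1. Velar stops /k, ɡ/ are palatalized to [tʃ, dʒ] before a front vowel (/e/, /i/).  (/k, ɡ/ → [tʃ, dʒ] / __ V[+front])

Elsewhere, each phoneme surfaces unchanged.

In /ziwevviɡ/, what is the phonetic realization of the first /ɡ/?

[ɡ]

/ɡ/ (word-final) fails the environment for rule 1, so it stays [ɡ].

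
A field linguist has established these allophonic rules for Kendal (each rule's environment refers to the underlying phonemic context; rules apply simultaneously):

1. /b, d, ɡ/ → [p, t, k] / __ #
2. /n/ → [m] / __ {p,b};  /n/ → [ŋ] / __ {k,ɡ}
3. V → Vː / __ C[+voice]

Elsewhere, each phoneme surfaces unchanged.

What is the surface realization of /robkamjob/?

/r/ — not in any rule's target class → [r].
/o/ (between /r/ and /b/) occurs before a voiced consonant → [oː] by rule 3.
/b/ (between /o/ and /k/): rule 1 targets it, but not word-finally → unchanged [b].
/k/ (between /b/ and /a/) is unaffected → [k].
/a/ — between /k/ and /m/, before a voiced consonant — surfaces as [aː] (rule 3).
/m/ stays [m].
/j/ stays [j].
Rule 3 applies to /o/ (between /j/ and /b/: before a voiced consonant) → [oː].
/b/ (word-final): word-finally, so rule 1 applies → [p].

[roːbkaːmjoːp]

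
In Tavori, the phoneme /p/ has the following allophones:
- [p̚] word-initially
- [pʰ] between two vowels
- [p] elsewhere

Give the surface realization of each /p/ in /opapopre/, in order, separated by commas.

Occurrence 1 (position 2): between two vowels → [pʰ].
Occurrence 2 (position 4): between two vowels → [pʰ].
Occurrence 3 (position 6): no conditioning environment matches → elsewhere allophone [p].

[pʰ], [pʰ], [p]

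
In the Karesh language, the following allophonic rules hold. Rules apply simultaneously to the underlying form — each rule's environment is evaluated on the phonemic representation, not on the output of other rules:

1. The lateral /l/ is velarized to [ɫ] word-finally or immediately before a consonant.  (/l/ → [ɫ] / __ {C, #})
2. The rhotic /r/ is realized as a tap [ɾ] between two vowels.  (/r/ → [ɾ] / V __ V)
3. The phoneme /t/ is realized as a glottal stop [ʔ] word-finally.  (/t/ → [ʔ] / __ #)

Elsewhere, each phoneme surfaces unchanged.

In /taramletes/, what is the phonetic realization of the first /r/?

/r/ — between /a/ and /a/, between two vowels — surfaces as [ɾ] (rule 2).

[ɾ]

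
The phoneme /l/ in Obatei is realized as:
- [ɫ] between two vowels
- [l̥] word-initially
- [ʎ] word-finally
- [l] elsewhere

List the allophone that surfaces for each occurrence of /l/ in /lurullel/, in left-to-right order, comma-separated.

[l̥], [l], [l], [ʎ]

Occurrence 1 (position 1): word-initially → [l̥].
Occurrence 2 (position 5): no conditioning environment matches → elsewhere allophone [l].
Occurrence 3 (position 6): no conditioning environment matches → elsewhere allophone [l].
Occurrence 4 (position 8): word-finally → [ʎ].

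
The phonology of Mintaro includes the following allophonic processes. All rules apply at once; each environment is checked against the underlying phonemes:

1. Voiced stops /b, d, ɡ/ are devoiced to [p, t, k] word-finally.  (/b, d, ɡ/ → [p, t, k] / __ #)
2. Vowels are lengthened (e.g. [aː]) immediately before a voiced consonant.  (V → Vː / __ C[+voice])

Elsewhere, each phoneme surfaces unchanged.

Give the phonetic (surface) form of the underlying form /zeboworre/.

[zeːboːwoːrre]

/z/ (word-initial): no rule targets it → [z].
/e/ meets the environment for rule 2 (before a voiced consonant) → [eː].
/b/ (between /e/ and /o/) fails the environment for rule 1, so it stays [b].
Rule 2 applies to /o/ (between /b/ and /w/: before a voiced consonant) → [oː].
/w/ (between /o/ and /o/): no rule targets it → [w].
Rule 2 applies to /o/ (between /w/ and /r/: before a voiced consonant) → [oː].
/r/ (between /o/ and /r/) is unaffected → [r].
/r/ stays [r].
/e/ (word-final): rule 2 targets it, but not before a voiced consonant → unchanged [e].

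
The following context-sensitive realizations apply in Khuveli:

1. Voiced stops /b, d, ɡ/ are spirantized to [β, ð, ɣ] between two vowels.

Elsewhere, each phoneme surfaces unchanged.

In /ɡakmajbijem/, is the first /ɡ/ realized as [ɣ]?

/ɡ/ (word-initial) fails the environment for rule 1, so it stays [ɡ].
The actual realization is [ɡ], not [ɣ].

No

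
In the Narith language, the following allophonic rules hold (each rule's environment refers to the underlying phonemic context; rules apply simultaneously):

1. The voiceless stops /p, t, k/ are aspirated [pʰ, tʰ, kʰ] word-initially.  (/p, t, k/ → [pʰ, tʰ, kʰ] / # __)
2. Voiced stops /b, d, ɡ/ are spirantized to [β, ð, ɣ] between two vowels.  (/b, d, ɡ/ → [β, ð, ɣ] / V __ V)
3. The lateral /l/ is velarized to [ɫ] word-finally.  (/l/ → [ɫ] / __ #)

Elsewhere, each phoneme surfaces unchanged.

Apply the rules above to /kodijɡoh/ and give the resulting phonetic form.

Rule 1 applies to /k/ (word-initial: word-initially) → [kʰ].
/o/ (between /k/ and /d/): no rule targets it → [o].
/d/ meets the environment for rule 2 (between two vowels) → [ð].
/i/ stays [i].
/j/ — not in any rule's target class → [j].
/ɡ/ (between /j/ and /o/): rule 2 targets it, but not between two vowels → unchanged [ɡ].
/o/ (between /ɡ/ and /h/): no rule targets it → [o].
/h/ stays [h].

[kʰoðijɡoh]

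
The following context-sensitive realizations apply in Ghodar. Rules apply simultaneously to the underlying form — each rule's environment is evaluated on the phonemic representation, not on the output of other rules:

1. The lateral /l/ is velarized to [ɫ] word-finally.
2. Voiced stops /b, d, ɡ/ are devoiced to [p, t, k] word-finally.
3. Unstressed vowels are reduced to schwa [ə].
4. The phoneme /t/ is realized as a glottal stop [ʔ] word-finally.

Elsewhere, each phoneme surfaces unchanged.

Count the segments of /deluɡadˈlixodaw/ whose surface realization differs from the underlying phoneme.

5

Segments that undergo a rule: /e/ → [ə] (rule 3); /u/ → [ə] (rule 3); /a/ → [ə] (rule 3); /o/ → [ə] (rule 3); /a/ → [ə] (rule 3).
All other segments surface unchanged.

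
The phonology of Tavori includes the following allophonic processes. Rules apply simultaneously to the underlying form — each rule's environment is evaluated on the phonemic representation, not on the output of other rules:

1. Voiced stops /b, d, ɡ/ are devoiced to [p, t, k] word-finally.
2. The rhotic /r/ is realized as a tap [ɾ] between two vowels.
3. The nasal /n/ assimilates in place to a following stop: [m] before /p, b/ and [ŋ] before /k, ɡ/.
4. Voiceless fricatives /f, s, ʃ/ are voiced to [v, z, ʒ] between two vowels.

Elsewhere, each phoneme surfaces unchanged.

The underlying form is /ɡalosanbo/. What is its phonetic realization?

/ɡ/ (word-initial) fails the environment for rule 1, so it stays [ɡ].
/a/ (between /ɡ/ and /l/) is unaffected → [a].
/l/ stays [l].
/o/ — not in any rule's target class → [o].
Rule 4 applies to /s/ (between /o/ and /a/: between two vowels) → [z].
/a/ (between /s/ and /n/): no rule targets it → [a].
Rule 3 applies to /n/ (between /a/ and /b/: before a labial or velar stop) → [m].
/b/ — between /n/ and /o/; rule 1 does not apply here → [b].
/o/ (word-final): no rule targets it → [o].

[ɡalozambo]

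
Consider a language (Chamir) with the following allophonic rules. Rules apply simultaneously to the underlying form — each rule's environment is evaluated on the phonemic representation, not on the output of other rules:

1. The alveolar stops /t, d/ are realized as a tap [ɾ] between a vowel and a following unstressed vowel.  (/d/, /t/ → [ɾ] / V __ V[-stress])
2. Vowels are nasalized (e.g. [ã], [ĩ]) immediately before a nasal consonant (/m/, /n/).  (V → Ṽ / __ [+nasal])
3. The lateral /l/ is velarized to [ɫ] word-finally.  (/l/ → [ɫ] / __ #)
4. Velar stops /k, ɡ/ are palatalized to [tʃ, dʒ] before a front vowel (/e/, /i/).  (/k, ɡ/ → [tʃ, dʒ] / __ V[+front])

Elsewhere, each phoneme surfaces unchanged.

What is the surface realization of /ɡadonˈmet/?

/ɡ/ (word-initial) fails the environment for rule 4, so it stays [ɡ].
/a/ (between /ɡ/ and /d/): rule 2 targets it, but not before a nasal consonant → unchanged [a].
/d/ (between /a/ and /o/): between a vowel and a following unstressed vowel, so rule 1 applies → [ɾ].
Rule 2 applies to /o/ (between /d/ and /n/: before a nasal consonant) → [õ].
/n/ (between /o/ and /m/): no rule targets it → [n].
/m/ — not in any rule's target class → [m].
/e/ — between /m/ and /t/; rule 2 does not apply here → [e].
/t/ (word-final) fails the environment for rule 1, so it stays [t].

[ɡaɾõnˈmet]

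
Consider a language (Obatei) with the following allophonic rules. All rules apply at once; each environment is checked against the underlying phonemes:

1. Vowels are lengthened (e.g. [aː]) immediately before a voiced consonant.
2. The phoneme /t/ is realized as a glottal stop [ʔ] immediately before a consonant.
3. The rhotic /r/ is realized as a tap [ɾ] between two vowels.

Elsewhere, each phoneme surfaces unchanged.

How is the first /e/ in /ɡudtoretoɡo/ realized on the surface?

/e/ (between /r/ and /t/) fails the environment for rule 1, so it stays [e].

[e]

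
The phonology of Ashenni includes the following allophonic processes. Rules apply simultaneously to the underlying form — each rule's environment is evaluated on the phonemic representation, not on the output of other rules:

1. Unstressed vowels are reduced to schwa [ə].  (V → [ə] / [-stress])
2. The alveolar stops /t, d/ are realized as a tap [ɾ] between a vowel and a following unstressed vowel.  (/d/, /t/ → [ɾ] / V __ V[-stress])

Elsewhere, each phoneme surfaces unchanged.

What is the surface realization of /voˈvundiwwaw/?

/o/ — between /v/ and /v/, in an unstressed syllable — surfaces as [ə] (rule 1).
/u/ (between /v/ and /n/): rule 1 targets it, but not in an unstressed syllable → unchanged [u].
/d/ (between /n/ and /i/) fails the environment for rule 2, so it stays [d].
/i/ meets the environment for rule 1 (in an unstressed syllable) → [ə].
/a/ (between /w/ and /w/): in an unstressed syllable, so rule 1 applies → [ə].

[vəˈvundəwwəw]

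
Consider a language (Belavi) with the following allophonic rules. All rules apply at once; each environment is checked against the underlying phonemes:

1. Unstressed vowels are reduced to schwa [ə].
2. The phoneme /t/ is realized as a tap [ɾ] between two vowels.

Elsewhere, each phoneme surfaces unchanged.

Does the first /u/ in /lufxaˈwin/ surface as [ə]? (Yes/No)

Yes

/u/ (between /l/ and /f/): in an unstressed syllable, so rule 1 applies → [ə].
The actual realization is [ə], which matches [ə].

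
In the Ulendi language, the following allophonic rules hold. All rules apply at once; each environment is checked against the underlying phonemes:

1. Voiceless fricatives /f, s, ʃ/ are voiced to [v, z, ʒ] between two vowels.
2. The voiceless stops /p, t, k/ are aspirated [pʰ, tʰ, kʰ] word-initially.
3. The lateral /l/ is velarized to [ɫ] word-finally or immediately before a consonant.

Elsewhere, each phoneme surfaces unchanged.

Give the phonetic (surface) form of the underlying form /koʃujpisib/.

[kʰoʒujpizib]

Rule 2 applies to /k/ (word-initial: word-initially) → [kʰ].
/o/ — not in any rule's target class → [o].
/ʃ/ (between /o/ and /u/) occurs between two vowels → [ʒ] by rule 1.
/u/ stays [u].
/j/ (between /u/ and /p/): no rule targets it → [j].
/p/ (between /j/ and /i/): rule 2 targets it, but not word-initially → unchanged [p].
/i/ — not in any rule's target class → [i].
/s/ (between /i/ and /i/) occurs between two vowels → [z] by rule 1.
/i/ (between /s/ and /b/) is unaffected → [i].
/b/ — not in any rule's target class → [b].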